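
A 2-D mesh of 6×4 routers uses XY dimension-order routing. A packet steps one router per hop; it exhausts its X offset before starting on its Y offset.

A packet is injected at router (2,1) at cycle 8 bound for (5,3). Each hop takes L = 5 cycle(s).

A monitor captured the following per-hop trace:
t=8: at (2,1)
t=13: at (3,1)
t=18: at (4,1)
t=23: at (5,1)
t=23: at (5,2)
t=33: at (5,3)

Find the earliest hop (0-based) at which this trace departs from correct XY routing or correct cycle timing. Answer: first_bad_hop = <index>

first_bad_hop = 4

hop 1: step (+1,+0), +5 cyc — ok
hop 2: step (+1,+0), +5 cyc — ok
hop 3: step (+1,+0), +5 cyc — ok
hop 4: step (+0,+1), +0 cyc — BAD: Δcyc=0≠L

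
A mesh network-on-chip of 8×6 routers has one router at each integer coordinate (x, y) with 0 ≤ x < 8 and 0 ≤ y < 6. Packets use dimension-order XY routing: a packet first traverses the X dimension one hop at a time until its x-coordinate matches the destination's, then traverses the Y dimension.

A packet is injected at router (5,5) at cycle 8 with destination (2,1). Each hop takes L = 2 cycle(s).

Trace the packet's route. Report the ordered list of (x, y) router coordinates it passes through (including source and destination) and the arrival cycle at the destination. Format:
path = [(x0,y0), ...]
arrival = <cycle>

path = [(5,5), (4,5), (3,5), (2,5), (2,4), (2,3), (2,2), (2,1)]
arrival = 22

  0. router=(5,5) cycle=8 (inject)
  1. router=(4,5) cycle=10 dir=W
  2. router=(3,5) cycle=12 dir=W
  3. router=(2,5) cycle=14 dir=W
  4. router=(2,4) cycle=16 dir=S
  5. router=(2,3) cycle=18 dir=S
  6. router=(2,2) cycle=20 dir=S
  7. router=(2,1) cycle=22 dir=S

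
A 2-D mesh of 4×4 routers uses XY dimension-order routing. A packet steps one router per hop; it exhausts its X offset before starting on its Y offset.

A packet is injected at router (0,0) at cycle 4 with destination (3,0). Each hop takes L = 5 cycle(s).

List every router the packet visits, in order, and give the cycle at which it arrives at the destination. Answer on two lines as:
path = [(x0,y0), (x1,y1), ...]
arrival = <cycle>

path = [(0,0), (1,0), (2,0), (3,0)]
arrival = 19

  0. router=(0,0) cycle=4 (inject)
  1. router=(1,0) cycle=9 dir=E
  2. router=(2,0) cycle=14 dir=E
  3. router=(3,0) cycle=19 dir=E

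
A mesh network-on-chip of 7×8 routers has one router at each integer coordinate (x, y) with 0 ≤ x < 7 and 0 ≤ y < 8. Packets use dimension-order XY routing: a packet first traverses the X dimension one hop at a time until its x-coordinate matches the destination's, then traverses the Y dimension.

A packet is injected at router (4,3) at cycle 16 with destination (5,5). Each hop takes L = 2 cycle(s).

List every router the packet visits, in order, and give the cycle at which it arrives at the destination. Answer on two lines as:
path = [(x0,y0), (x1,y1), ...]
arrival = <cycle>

hop 0: (4,3) @ cyc 16
hop 1: (5,3) @ cyc 18  [E]
hop 2: (5,4) @ cyc 20  [N]
hop 3: (5,5) @ cyc 22  [N]

path = [(4,3), (5,3), (5,4), (5,5)]
arrival = 22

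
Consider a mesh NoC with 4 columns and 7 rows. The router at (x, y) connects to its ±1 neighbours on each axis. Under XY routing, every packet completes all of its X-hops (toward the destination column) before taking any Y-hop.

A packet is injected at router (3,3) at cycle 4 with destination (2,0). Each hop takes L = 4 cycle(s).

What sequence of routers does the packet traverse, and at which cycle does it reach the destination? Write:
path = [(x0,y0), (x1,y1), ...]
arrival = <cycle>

path = [(3,3), (2,3), (2,2), (2,1), (2,0)]
arrival = 20

hop 0: (3,3) @ cyc 4
hop 1: (2,3) @ cyc 8  [W]
hop 2: (2,2) @ cyc 12  [S]
hop 3: (2,1) @ cyc 16  [S]
hop 4: (2,0) @ cyc 20  [S]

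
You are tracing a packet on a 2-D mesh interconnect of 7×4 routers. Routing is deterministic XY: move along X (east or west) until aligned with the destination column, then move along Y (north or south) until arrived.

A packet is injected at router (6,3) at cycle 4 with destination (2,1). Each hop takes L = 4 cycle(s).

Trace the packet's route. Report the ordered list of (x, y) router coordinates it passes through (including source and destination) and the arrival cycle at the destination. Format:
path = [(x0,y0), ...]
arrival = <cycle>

#0 — 6,3 | c4
#1 — 5,3 | c8 | W
#2 — 4,3 | c12 | W
#3 — 3,3 | c16 | W
#4 — 2,3 | c20 | W
#5 — 2,2 | c24 | S
#6 — 2,1 | c28 | S

path = [(6,3), (5,3), (4,3), (3,3), (2,3), (2,2), (2,1)]
arrival = 28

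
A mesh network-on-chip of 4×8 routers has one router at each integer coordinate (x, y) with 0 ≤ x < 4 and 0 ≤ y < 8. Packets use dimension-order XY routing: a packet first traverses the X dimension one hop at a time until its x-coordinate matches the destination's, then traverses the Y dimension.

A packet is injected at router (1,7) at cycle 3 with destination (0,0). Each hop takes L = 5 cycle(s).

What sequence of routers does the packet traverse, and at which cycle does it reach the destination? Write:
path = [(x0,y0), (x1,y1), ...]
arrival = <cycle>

  0. router=(1,7) cycle=3 (inject)
  1. router=(0,7) cycle=8 dir=W
  2. router=(0,6) cycle=13 dir=S
  3. router=(0,5) cycle=18 dir=S
  4. router=(0,4) cycle=23 dir=S
  5. router=(0,3) cycle=28 dir=S
  6. router=(0,2) cycle=33 dir=S
  7. router=(0,1) cycle=38 dir=S
  8. router=(0,0) cycle=43 dir=S

path = [(1,7), (0,7), (0,6), (0,5), (0,4), (0,3), (0,2), (0,1), (0,0)]
arrival = 43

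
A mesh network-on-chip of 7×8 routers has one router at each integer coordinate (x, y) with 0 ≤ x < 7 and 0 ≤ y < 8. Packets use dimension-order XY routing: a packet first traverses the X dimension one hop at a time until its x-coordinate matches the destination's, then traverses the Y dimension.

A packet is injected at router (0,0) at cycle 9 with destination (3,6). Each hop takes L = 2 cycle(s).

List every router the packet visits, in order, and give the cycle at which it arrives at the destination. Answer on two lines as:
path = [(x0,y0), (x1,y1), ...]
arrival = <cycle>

path = [(0,0), (1,0), (2,0), (3,0), (3,1), (3,2), (3,3), (3,4), (3,5), (3,6)]
arrival = 27

  0. router=(0,0) cycle=9 (inject)
  1. router=(1,0) cycle=11 dir=E
  2. router=(2,0) cycle=13 dir=E
  3. router=(3,0) cycle=15 dir=E
  4. router=(3,1) cycle=17 dir=N
  5. router=(3,2) cycle=19 dir=N
  6. router=(3,3) cycle=21 dir=N
  7. router=(3,4) cycle=23 dir=N
  8. router=(3,5) cycle=25 dir=N
  9. router=(3,6) cycle=27 dir=N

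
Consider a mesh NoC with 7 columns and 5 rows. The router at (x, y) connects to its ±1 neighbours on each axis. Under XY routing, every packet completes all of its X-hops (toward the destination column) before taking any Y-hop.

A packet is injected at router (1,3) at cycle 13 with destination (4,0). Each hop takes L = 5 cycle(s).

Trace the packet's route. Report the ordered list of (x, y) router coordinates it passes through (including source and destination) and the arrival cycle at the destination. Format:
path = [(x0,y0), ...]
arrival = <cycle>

path = [(1,3), (2,3), (3,3), (4,3), (4,2), (4,1), (4,0)]
arrival = 43

#0 — 1,3 | c13
#1 — 2,3 | c18 | E
#2 — 3,3 | c23 | E
#3 — 4,3 | c28 | E
#4 — 4,2 | c33 | S
#5 — 4,1 | c38 | S
#6 — 4,0 | c43 | S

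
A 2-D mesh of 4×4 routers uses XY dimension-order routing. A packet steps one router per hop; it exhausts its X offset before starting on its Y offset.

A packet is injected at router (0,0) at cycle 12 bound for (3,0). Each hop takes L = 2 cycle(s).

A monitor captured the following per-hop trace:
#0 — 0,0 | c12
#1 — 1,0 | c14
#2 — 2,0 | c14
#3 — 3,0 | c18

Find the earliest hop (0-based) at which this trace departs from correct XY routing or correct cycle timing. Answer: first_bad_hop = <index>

[1] (+1,+0) / 2c ⇒ ok
[2] (+1,+0) / 0c ⇒ BAD: Δcyc=0≠L

first_bad_hop = 2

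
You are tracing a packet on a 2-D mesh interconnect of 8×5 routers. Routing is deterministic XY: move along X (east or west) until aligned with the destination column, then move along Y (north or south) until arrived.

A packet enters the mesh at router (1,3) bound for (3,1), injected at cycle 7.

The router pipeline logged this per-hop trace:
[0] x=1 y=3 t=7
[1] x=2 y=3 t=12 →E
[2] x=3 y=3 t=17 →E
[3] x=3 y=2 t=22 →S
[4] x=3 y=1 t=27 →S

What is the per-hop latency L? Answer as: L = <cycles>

cyc[1] − cyc[0] = 12 − 7 = 5.
That increment is L by definition: L = 5.

L = 5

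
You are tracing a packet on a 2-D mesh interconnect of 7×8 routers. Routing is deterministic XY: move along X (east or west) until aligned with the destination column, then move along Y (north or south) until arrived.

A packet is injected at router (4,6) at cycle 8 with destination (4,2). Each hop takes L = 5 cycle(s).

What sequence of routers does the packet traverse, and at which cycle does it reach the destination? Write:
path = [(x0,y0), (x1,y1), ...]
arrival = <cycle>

[0] x=4 y=6 t=8
[1] x=4 y=5 t=13 →S
[2] x=4 y=4 t=18 →S
[3] x=4 y=3 t=23 →S
[4] x=4 y=2 t=28 →S

path = [(4,6), (4,5), (4,4), (4,3), (4,2)]
arrival = 28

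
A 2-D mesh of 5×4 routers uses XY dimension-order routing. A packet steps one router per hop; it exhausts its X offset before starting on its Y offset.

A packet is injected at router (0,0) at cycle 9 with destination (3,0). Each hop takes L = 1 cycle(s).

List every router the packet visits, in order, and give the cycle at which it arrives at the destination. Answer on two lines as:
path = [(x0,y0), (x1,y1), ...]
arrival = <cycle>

hop 0: (0,0) @ cyc 9
hop 1: (1,0) @ cyc 10  [E]
hop 2: (2,0) @ cyc 11  [E]
hop 3: (3,0) @ cyc 12  [E]

path = [(0,0), (1,0), (2,0), (3,0)]
arrival = 12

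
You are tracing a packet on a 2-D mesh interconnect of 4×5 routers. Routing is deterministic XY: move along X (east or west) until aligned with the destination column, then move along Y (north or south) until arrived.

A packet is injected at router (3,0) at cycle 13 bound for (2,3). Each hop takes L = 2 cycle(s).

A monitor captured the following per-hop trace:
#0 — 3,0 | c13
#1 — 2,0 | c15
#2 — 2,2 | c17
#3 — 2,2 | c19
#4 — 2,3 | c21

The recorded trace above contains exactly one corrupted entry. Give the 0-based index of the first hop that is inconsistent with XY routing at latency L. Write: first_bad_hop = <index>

first_bad_hop = 2

check 1→ d=(-1,0) cyc+2: ok
check 2→ d=(0,2) cyc+2: BAD: non-unit step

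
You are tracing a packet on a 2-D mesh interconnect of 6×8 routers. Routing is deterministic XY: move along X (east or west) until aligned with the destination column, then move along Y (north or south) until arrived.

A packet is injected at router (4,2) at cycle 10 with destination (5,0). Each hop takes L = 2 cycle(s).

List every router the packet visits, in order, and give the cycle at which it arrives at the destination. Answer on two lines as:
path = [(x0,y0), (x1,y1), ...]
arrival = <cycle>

path = [(4,2), (5,2), (5,1), (5,0)]
arrival = 16

[0] x=4 y=2 t=10
[1] x=5 y=2 t=12 →E
[2] x=5 y=1 t=14 →S
[3] x=5 y=0 t=16 →S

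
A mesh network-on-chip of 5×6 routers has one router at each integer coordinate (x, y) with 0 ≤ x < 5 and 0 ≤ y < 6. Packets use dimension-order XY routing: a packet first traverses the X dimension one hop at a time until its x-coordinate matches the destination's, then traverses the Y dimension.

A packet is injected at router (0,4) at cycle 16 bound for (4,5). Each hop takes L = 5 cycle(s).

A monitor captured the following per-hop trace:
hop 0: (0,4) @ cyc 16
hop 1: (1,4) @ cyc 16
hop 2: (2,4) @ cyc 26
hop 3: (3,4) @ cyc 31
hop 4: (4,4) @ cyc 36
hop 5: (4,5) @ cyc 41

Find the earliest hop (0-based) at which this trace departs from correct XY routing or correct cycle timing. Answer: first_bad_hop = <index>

first_bad_hop = 1

hop 1: step (+1,+0), +0 cyc — BAD: Δcyc=0≠L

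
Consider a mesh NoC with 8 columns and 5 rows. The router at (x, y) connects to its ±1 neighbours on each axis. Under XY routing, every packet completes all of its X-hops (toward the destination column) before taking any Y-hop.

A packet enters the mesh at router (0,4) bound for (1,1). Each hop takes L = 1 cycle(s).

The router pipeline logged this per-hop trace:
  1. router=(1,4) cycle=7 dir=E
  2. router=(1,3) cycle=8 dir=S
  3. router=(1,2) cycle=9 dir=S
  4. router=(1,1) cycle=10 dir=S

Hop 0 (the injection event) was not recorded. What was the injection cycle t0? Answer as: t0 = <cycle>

The first recorded entry is hop 1 at cycle 7.
So t0 = 7 − 1·1 = 6.

t0 = 6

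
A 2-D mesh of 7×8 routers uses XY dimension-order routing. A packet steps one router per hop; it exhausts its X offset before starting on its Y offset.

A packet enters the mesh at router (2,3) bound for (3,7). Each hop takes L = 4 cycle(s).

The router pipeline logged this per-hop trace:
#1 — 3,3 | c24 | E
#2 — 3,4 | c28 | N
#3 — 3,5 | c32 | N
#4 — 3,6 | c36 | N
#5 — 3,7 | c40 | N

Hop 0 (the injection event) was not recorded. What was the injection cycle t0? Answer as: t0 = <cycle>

t0 = 20

At hop 1 the cycle is 24; in general cyc_k = t0 + kL.
Therefore t0 = 24 − L = 20.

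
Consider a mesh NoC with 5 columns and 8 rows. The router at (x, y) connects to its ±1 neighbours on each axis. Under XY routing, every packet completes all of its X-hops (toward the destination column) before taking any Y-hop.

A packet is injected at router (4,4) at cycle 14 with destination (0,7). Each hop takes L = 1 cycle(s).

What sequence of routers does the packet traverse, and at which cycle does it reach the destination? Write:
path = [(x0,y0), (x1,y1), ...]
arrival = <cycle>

[0] x=4 y=4 t=14
[1] x=3 y=4 t=15 →W
[2] x=2 y=4 t=16 →W
[3] x=1 y=4 t=17 →W
[4] x=0 y=4 t=18 →W
[5] x=0 y=5 t=19 →N
[6] x=0 y=6 t=20 →N
[7] x=0 y=7 t=21 →N

path = [(4,4), (3,4), (2,4), (1,4), (0,4), (0,5), (0,6), (0,7)]
arrival = 21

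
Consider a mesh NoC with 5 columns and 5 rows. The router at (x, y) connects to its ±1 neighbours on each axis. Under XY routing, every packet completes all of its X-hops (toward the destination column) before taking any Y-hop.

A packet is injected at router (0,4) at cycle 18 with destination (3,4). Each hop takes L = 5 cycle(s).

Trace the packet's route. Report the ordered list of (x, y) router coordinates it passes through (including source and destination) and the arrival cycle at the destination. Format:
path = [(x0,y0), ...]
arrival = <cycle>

path = [(0,4), (1,4), (2,4), (3,4)]
arrival = 33

hop 0: (0,4) @ cyc 18
hop 1: (1,4) @ cyc 23  [E]
hop 2: (2,4) @ cyc 28  [E]
hop 3: (3,4) @ cyc 33  [E]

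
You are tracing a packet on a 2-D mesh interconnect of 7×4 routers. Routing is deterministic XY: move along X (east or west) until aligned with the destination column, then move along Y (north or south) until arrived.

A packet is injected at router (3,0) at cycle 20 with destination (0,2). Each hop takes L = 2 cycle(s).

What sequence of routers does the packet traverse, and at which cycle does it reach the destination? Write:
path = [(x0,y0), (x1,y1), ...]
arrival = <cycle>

path = [(3,0), (2,0), (1,0), (0,0), (0,1), (0,2)]
arrival = 30

  0. router=(3,0) cycle=20 (inject)
  1. router=(2,0) cycle=22 dir=W
  2. router=(1,0) cycle=24 dir=W
  3. router=(0,0) cycle=26 dir=W
  4. router=(0,1) cycle=28 dir=N
  5. router=(0,2) cycle=30 dir=N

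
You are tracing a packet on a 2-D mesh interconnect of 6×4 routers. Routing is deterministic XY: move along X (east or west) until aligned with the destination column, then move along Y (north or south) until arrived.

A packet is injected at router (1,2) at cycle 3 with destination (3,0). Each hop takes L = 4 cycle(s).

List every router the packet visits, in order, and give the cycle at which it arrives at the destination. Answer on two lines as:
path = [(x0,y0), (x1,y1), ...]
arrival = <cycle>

path = [(1,2), (2,2), (3,2), (3,1), (3,0)]
arrival = 19

[0] x=1 y=2 t=3
[1] x=2 y=2 t=7 →E
[2] x=3 y=2 t=11 →E
[3] x=3 y=1 t=15 →S
[4] x=3 y=0 t=19 →S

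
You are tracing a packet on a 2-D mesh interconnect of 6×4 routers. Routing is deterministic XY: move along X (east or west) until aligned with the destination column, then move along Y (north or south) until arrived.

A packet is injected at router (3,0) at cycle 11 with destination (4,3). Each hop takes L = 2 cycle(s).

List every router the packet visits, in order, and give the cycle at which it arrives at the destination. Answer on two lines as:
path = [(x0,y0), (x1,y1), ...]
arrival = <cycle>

path = [(3,0), (4,0), (4,1), (4,2), (4,3)]
arrival = 19

  0. router=(3,0) cycle=11 (inject)
  1. router=(4,0) cycle=13 dir=E
  2. router=(4,1) cycle=15 dir=N
  3. router=(4,2) cycle=17 dir=N
  4. router=(4,3) cycle=19 dir=N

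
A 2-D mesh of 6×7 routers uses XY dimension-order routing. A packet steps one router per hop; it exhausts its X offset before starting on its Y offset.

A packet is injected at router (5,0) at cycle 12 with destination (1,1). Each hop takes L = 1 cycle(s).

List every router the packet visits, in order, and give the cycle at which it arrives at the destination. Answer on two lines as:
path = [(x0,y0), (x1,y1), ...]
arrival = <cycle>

#0 — 5,0 | c12
#1 — 4,0 | c13 | W
#2 — 3,0 | c14 | W
#3 — 2,0 | c15 | W
#4 — 1,0 | c16 | W
#5 — 1,1 | c17 | N

path = [(5,0), (4,0), (3,0), (2,0), (1,0), (1,1)]
arrival = 17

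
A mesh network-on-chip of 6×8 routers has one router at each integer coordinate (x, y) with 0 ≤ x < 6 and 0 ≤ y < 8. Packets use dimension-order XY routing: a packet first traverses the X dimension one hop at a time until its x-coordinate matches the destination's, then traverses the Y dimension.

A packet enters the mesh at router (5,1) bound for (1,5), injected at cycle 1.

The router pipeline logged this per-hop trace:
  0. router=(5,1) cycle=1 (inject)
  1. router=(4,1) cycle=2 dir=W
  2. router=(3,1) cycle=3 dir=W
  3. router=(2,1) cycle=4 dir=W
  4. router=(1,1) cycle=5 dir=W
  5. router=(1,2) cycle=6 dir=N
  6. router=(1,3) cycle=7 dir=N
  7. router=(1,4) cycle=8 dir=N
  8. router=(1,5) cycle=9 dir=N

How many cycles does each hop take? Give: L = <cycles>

L = 1

Δcyc across hop 0→1: 2 − 1 = 1.
That increment is L by definition: L = 1.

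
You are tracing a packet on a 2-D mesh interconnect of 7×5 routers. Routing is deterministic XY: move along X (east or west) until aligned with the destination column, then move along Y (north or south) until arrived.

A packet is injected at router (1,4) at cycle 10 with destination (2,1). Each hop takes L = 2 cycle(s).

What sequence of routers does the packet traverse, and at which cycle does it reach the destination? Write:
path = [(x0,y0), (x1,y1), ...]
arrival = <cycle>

hop 0: (1,4) @ cyc 10
hop 1: (2,4) @ cyc 12  [E]
hop 2: (2,3) @ cyc 14  [S]
hop 3: (2,2) @ cyc 16  [S]
hop 4: (2,1) @ cyc 18  [S]

path = [(1,4), (2,4), (2,3), (2,2), (2,1)]
arrival = 18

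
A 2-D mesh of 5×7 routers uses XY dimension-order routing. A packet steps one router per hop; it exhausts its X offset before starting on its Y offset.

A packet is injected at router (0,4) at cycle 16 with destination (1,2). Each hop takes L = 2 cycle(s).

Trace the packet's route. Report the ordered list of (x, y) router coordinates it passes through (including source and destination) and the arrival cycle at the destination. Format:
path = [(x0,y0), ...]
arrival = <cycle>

path = [(0,4), (1,4), (1,3), (1,2)]
arrival = 22

hop 0: (0,4) @ cyc 16
hop 1: (1,4) @ cyc 18  [E]
hop 2: (1,3) @ cyc 20  [S]
hop 3: (1,2) @ cyc 22  [S]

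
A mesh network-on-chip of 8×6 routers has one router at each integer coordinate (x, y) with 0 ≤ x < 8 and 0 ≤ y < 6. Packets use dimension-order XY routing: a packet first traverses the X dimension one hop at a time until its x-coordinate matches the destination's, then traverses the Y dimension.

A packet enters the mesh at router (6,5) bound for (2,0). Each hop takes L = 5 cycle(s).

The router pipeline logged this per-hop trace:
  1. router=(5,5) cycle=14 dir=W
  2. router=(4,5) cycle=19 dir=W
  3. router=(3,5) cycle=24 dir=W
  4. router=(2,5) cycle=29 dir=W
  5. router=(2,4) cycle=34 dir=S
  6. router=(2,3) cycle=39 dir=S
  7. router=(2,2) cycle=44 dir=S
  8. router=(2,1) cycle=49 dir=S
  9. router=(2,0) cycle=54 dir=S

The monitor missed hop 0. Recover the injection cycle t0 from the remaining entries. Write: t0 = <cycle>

t0 = 9

At hop 1 the cycle is 14; in general cyc_k = t0 + kL.
t0 = cyc[1] − L = 14 − 5 = 9.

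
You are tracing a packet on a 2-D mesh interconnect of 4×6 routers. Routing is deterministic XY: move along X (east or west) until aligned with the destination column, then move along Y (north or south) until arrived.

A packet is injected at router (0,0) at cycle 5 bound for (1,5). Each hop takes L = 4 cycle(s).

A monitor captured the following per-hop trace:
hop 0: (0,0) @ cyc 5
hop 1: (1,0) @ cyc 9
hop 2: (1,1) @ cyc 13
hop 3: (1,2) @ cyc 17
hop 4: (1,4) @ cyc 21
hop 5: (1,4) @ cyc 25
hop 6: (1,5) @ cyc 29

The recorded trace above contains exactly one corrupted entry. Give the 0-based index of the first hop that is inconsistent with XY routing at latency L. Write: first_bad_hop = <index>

[1] (+1,+0) / 4c ⇒ ok
[2] (+0,+1) / 4c ⇒ ok
[3] (+0,+1) / 4c ⇒ ok
[4] (+0,+2) / 4c ⇒ BAD: non-unit step

first_bad_hop = 4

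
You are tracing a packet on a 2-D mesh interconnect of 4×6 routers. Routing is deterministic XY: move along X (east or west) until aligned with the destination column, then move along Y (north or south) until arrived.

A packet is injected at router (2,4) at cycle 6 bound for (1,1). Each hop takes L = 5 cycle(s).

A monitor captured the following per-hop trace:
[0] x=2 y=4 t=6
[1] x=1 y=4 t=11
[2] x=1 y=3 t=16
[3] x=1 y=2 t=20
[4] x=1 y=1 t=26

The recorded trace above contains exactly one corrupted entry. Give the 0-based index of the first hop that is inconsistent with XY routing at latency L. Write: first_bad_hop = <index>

first_bad_hop = 3

hop 1: step (-1,+0), +5 cyc — ok
hop 2: step (+0,-1), +5 cyc — ok
hop 3: step (+0,-1), +4 cyc — BAD: Δcyc=4≠L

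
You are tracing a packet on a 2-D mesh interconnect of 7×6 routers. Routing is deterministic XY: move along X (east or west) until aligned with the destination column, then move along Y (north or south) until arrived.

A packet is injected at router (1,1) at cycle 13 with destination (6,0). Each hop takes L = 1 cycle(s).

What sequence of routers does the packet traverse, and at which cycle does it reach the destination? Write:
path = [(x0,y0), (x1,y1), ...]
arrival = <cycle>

  0. router=(1,1) cycle=13 (inject)
  1. router=(2,1) cycle=14 dir=E
  2. router=(3,1) cycle=15 dir=E
  3. router=(4,1) cycle=16 dir=E
  4. router=(5,1) cycle=17 dir=E
  5. router=(6,1) cycle=18 dir=E
  6. router=(6,0) cycle=19 dir=S

path = [(1,1), (2,1), (3,1), (4,1), (5,1), (6,1), (6,0)]
arrival = 19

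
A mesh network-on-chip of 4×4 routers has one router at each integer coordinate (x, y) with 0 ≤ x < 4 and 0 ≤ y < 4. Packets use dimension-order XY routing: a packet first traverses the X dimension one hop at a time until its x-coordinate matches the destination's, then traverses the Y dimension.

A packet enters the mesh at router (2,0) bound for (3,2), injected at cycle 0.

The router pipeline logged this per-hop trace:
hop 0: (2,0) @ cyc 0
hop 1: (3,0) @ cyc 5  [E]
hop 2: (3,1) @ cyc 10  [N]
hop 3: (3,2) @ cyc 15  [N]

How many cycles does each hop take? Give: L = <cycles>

L = 5

Between hops 0 and 1 the cycle counter advances 5 − 0 = 5.
Per-hop latency L = Δcyc = 5.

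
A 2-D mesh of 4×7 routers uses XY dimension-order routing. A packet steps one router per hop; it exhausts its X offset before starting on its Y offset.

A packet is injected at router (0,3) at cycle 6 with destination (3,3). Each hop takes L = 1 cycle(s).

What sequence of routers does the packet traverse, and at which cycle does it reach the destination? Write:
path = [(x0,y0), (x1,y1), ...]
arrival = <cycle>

#0 — 0,3 | c6
#1 — 1,3 | c7 | E
#2 — 2,3 | c8 | E
#3 — 3,3 | c9 | E

path = [(0,3), (1,3), (2,3), (3,3)]
arrival = 9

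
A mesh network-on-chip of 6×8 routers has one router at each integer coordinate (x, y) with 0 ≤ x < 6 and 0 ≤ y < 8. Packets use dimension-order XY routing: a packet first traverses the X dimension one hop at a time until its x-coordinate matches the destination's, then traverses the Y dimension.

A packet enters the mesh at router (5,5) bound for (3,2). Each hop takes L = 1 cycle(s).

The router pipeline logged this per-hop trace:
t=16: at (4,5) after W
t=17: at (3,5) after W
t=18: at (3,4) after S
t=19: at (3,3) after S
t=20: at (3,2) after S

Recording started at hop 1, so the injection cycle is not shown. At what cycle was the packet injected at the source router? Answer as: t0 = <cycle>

At hop 1 the cycle is 16; in general cyc_k = t0 + kL.
So t0 = 16 − 1·1 = 15.

t0 = 15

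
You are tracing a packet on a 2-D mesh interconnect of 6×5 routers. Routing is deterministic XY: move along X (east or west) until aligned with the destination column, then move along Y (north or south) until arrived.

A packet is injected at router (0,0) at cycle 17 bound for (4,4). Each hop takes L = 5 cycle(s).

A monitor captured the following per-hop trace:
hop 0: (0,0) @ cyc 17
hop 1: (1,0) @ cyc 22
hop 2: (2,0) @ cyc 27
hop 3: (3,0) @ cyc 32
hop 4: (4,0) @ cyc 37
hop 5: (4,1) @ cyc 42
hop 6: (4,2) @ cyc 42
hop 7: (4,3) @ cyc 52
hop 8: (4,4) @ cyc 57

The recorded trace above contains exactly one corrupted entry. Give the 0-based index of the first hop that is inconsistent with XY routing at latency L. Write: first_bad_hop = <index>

check 1→ d=(1,0) cyc+5: ok
check 2→ d=(1,0) cyc+5: ok
check 3→ d=(1,0) cyc+5: ok
check 4→ d=(1,0) cyc+5: ok
check 5→ d=(0,1) cyc+5: ok
check 6→ d=(0,1) cyc+0: BAD: Δcyc=0≠L

first_bad_hop = 6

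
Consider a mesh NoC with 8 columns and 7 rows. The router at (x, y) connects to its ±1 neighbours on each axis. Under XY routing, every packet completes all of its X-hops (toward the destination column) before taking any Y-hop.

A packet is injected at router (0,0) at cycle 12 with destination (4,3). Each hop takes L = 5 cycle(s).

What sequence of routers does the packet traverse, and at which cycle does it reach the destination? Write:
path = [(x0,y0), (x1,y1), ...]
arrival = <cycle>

path = [(0,0), (1,0), (2,0), (3,0), (4,0), (4,1), (4,2), (4,3)]
arrival = 47

#0 — 0,0 | c12
#1 — 1,0 | c17 | E
#2 — 2,0 | c22 | E
#3 — 3,0 | c27 | E
#4 — 4,0 | c32 | E
#5 — 4,1 | c37 | N
#6 — 4,2 | c42 | N
#7 — 4,3 | c47 | N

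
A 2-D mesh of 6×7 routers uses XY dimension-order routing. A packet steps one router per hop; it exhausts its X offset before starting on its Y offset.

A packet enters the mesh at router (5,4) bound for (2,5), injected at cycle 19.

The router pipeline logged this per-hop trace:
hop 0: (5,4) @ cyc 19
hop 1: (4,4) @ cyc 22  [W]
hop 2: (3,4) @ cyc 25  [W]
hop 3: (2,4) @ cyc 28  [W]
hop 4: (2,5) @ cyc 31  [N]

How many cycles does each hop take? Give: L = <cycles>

L = 3

Δcyc across hop 0→1: 22 − 19 = 3.
That increment is L by definition: L = 3.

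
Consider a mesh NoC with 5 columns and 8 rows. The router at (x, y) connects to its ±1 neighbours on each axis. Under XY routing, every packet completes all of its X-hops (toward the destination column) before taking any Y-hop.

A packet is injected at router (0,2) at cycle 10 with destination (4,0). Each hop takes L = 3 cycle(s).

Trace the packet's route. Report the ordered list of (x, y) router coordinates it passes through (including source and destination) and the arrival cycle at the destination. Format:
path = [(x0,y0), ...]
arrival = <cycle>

path = [(0,2), (1,2), (2,2), (3,2), (4,2), (4,1), (4,0)]
arrival = 28

src (0,2)  cyc=10
E→(1,2)  cyc=13
E→(2,2)  cyc=16
E→(3,2)  cyc=19
E→(4,2)  cyc=22
S→(4,1)  cyc=25
S→(4,0)  cyc=28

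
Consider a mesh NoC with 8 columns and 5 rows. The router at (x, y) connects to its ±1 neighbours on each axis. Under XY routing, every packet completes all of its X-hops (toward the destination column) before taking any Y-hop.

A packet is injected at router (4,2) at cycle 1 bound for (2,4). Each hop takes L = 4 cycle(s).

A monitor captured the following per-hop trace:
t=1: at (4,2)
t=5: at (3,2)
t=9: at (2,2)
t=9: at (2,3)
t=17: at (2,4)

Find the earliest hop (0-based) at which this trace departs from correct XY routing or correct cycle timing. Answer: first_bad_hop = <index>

first_bad_hop = 3

  1: Δx=-1 Δy=+0 Δt=4 [ok]
  2: Δx=-1 Δy=+0 Δt=4 [ok]
  3: Δx=+0 Δy=+1 Δt=0 [BAD: Δcyc=0≠L]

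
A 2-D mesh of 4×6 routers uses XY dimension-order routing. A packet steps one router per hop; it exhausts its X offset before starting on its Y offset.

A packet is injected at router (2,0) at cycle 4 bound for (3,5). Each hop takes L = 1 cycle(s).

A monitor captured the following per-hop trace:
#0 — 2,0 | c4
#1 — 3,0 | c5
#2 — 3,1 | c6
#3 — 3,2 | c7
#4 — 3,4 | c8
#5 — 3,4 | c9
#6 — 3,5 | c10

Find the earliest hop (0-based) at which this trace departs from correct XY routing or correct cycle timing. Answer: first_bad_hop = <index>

first_bad_hop = 4

hop 1: step (+1,+0), +1 cyc — ok
hop 2: step (+0,+1), +1 cyc — ok
hop 3: step (+0,+1), +1 cyc — ok
hop 4: step (+0,+2), +1 cyc — BAD: non-unit step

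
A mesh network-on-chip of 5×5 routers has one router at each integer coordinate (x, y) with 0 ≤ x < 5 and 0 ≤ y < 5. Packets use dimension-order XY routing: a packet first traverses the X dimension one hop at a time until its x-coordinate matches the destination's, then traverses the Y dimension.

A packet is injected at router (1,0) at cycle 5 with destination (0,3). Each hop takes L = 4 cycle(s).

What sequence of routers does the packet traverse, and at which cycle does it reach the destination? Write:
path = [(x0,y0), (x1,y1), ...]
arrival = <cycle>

path = [(1,0), (0,0), (0,1), (0,2), (0,3)]
arrival = 21

  0. router=(1,0) cycle=5 (inject)
  1. router=(0,0) cycle=9 dir=W
  2. router=(0,1) cycle=13 dir=N
  3. router=(0,2) cycle=17 dir=N
  4. router=(0,3) cycle=21 dir=N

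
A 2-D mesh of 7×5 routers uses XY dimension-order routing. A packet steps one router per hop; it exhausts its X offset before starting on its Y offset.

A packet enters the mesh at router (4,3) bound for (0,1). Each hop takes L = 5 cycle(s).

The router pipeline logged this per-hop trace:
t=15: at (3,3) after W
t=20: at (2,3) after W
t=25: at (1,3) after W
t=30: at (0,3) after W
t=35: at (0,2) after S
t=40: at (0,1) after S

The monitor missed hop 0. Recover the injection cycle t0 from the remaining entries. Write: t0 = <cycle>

Hop 1 reached at cycle 15; hop k is at t0 + k·L.
So t0 = 15 − 1·5 = 10.

t0 = 10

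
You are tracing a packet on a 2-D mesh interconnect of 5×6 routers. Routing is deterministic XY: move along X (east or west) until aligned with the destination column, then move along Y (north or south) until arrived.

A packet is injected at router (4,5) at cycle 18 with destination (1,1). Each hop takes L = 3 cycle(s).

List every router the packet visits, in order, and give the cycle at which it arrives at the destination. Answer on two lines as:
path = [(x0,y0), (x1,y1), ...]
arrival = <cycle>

path = [(4,5), (3,5), (2,5), (1,5), (1,4), (1,3), (1,2), (1,1)]
arrival = 39

  0. router=(4,5) cycle=18 (inject)
  1. router=(3,5) cycle=21 dir=W
  2. router=(2,5) cycle=24 dir=W
  3. router=(1,5) cycle=27 dir=W
  4. router=(1,4) cycle=30 dir=S
  5. router=(1,3) cycle=33 dir=S
  6. router=(1,2) cycle=36 dir=S
  7. router=(1,1) cycle=39 dir=S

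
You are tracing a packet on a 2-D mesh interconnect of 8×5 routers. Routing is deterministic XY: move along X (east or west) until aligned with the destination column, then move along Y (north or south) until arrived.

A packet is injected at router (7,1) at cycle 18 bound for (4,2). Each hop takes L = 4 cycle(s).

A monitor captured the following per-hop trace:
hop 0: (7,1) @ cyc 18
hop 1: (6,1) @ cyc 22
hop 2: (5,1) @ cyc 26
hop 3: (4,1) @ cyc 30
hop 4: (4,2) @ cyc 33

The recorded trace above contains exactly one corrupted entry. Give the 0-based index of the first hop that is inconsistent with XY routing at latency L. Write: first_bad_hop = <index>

hop 1: step (-1,+0), +4 cyc — ok
hop 2: step (-1,+0), +4 cyc — ok
hop 3: step (-1,+0), +4 cyc — ok
hop 4: step (+0,+1), +3 cyc — BAD: Δcyc=3≠L

first_bad_hop = 4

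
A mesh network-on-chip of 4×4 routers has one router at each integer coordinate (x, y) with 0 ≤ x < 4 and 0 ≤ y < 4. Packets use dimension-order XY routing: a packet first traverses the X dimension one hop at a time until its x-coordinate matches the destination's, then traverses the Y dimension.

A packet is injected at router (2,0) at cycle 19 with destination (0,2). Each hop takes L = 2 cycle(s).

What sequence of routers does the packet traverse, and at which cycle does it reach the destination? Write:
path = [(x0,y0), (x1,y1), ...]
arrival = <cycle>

t=19: at (2,0)
t=21: at (1,0) after W
t=23: at (0,0) after W
t=25: at (0,1) after N
t=27: at (0,2) after N

path = [(2,0), (1,0), (0,0), (0,1), (0,2)]
arrival = 27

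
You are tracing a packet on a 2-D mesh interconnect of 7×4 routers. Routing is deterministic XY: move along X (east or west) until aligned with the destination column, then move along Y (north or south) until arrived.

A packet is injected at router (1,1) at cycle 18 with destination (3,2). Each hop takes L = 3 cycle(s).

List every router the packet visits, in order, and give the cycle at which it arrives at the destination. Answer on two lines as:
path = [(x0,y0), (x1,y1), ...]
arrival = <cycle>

[0] x=1 y=1 t=18
[1] x=2 y=1 t=21 →E
[2] x=3 y=1 t=24 →E
[3] x=3 y=2 t=27 →N

path = [(1,1), (2,1), (3,1), (3,2)]
arrival = 27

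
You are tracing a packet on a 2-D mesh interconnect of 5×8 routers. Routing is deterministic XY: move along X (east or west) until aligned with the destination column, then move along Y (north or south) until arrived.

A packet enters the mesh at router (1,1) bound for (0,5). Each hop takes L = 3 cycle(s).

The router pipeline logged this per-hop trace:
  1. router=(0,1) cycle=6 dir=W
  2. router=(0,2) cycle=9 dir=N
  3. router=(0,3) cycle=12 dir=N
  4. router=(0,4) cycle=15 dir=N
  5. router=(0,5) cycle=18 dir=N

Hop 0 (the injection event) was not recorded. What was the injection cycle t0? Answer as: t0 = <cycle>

cyc[1] = 6 and cyc[k] = t0 + k·L for every k.
Therefore t0 = 6 − L = 3.

t0 = 3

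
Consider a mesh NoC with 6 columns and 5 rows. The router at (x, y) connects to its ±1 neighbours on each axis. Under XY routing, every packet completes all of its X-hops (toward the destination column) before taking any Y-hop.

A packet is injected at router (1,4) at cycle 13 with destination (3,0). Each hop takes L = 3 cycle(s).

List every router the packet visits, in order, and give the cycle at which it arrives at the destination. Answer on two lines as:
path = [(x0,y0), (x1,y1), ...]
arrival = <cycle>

  0. router=(1,4) cycle=13 (inject)
  1. router=(2,4) cycle=16 dir=E
  2. router=(3,4) cycle=19 dir=E
  3. router=(3,3) cycle=22 dir=S
  4. router=(3,2) cycle=25 dir=S
  5. router=(3,1) cycle=28 dir=S
  6. router=(3,0) cycle=31 dir=S

path = [(1,4), (2,4), (3,4), (3,3), (3,2), (3,1), (3,0)]
arrival = 31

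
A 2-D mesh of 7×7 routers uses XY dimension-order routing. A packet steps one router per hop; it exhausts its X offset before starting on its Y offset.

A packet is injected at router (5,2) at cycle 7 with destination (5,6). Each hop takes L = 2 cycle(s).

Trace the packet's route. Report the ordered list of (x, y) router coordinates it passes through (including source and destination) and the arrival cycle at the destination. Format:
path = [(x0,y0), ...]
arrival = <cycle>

src (5,2)  cyc=7
N→(5,3)  cyc=9
N→(5,4)  cyc=11
N→(5,5)  cyc=13
N→(5,6)  cyc=15

path = [(5,2), (5,3), (5,4), (5,5), (5,6)]
arrival = 15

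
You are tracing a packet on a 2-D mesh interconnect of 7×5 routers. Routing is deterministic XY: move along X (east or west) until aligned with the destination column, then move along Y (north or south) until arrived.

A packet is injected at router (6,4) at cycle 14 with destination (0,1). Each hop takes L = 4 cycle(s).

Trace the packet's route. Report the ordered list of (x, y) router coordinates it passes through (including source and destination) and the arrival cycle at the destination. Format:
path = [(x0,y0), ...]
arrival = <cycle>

path = [(6,4), (5,4), (4,4), (3,4), (2,4), (1,4), (0,4), (0,3), (0,2), (0,1)]
arrival = 50

[0] x=6 y=4 t=14
[1] x=5 y=4 t=18 →W
[2] x=4 y=4 t=22 →W
[3] x=3 y=4 t=26 →W
[4] x=2 y=4 t=30 →W
[5] x=1 y=4 t=34 →W
[6] x=0 y=4 t=38 →W
[7] x=0 y=3 t=42 →S
[8] x=0 y=2 t=46 →S
[9] x=0 y=1 t=50 →S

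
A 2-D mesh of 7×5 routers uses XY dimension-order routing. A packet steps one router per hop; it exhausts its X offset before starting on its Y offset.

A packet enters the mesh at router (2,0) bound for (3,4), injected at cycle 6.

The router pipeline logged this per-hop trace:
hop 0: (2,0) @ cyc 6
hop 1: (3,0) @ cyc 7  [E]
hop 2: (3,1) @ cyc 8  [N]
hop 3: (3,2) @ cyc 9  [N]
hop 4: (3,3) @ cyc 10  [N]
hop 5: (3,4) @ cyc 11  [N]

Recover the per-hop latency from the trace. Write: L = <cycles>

L = 1

From hop 0 (6) to hop 1 (7): +1 cycles.
Per-hop latency L = Δcyc = 1.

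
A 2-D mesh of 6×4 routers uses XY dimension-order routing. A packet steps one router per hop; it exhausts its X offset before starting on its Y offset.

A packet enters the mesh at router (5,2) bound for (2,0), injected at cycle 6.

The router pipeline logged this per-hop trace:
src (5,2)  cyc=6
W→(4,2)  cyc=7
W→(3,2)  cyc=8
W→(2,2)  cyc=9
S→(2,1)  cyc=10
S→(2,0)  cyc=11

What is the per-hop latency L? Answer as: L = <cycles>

L = 1

From hop 0 (6) to hop 1 (7): +1 cycles.
Per-hop latency L = Δcyc = 1.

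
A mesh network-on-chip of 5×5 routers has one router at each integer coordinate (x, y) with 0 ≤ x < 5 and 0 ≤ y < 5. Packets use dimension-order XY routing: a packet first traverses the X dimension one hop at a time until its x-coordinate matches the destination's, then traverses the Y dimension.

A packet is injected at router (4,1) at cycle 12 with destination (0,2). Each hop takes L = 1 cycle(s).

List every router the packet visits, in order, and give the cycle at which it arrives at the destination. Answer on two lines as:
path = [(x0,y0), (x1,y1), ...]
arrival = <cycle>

path = [(4,1), (3,1), (2,1), (1,1), (0,1), (0,2)]
arrival = 17

src (4,1)  cyc=12
W→(3,1)  cyc=13
W→(2,1)  cyc=14
W→(1,1)  cyc=15
W→(0,1)  cyc=16
N→(0,2)  cyc=17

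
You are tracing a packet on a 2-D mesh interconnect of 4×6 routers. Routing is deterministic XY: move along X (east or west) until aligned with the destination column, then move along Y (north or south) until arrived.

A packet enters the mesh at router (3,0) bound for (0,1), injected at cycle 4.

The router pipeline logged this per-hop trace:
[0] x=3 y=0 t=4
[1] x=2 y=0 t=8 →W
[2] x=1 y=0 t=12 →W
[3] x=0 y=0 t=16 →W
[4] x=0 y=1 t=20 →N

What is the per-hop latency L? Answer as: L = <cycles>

Δcyc across hop 0→1: 8 − 4 = 4.
One hop costs L cycles, so L = 4.

L = 4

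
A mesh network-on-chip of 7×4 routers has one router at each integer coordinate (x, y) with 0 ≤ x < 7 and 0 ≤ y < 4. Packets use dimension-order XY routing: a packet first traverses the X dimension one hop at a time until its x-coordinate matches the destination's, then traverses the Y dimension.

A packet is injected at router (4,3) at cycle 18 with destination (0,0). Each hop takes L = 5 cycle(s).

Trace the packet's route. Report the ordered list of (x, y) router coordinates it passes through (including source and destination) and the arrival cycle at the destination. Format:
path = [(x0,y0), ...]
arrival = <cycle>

hop 0: (4,3) @ cyc 18
hop 1: (3,3) @ cyc 23  [W]
hop 2: (2,3) @ cyc 28  [W]
hop 3: (1,3) @ cyc 33  [W]
hop 4: (0,3) @ cyc 38  [W]
hop 5: (0,2) @ cyc 43  [S]
hop 6: (0,1) @ cyc 48  [S]
hop 7: (0,0) @ cyc 53  [S]

path = [(4,3), (3,3), (2,3), (1,3), (0,3), (0,2), (0,1), (0,0)]
arrival = 53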